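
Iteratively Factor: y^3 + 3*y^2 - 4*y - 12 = (y + 3)*(y^2 - 4) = (y - 2)*(y + 3)*(y + 2)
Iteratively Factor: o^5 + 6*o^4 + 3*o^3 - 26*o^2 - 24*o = (o + 1)*(o^4 + 5*o^3 - 2*o^2 - 24*o) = (o + 1)*(o + 3)*(o^3 + 2*o^2 - 8*o) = (o + 1)*(o + 3)*(o + 4)*(o^2 - 2*o) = (o - 2)*(o + 1)*(o + 3)*(o + 4)*(o)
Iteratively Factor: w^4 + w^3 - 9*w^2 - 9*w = (w + 1)*(w^3 - 9*w) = w*(w + 1)*(w^2 - 9) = w*(w + 1)*(w + 3)*(w - 3)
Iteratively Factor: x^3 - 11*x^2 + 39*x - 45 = (x - 3)*(x^2 - 8*x + 15) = (x - 3)^2*(x - 5)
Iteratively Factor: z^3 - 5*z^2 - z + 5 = (z - 5)*(z^2 - 1) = (z - 5)*(z + 1)*(z - 1)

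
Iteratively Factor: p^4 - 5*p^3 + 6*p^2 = (p)*(p^3 - 5*p^2 + 6*p) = p*(p - 2)*(p^2 - 3*p) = p^2*(p - 2)*(p - 3)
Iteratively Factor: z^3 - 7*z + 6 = (z + 3)*(z^2 - 3*z + 2) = (z - 1)*(z + 3)*(z - 2)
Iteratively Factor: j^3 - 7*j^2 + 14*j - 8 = (j - 2)*(j^2 - 5*j + 4) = (j - 4)*(j - 2)*(j - 1)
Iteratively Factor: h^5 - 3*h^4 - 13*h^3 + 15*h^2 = (h - 5)*(h^4 + 2*h^3 - 3*h^2) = (h - 5)*(h + 3)*(h^3 - h^2) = (h - 5)*(h - 1)*(h + 3)*(h^2) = h*(h - 5)*(h - 1)*(h + 3)*(h)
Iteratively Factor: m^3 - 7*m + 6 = (m - 1)*(m^2 + m - 6) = (m - 2)*(m - 1)*(m + 3)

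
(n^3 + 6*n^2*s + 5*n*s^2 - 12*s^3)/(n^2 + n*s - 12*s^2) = (-n^2 - 2*n*s + 3*s^2)/(-n + 3*s)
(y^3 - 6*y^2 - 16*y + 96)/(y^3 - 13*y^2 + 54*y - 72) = (y + 4)/(y - 3)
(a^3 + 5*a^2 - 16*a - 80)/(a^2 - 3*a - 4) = (a^2 + 9*a + 20)/(a + 1)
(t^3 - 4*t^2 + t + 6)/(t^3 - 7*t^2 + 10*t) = (t^2 - 2*t - 3)/(t*(t - 5))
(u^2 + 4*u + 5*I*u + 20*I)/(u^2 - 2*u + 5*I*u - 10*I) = (u + 4)/(u - 2)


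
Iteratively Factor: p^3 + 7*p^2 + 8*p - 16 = (p + 4)*(p^2 + 3*p - 4) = (p - 1)*(p + 4)*(p + 4)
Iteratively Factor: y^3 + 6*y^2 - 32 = (y + 4)*(y^2 + 2*y - 8) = (y - 2)*(y + 4)*(y + 4)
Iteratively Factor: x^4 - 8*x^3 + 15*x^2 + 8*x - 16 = (x - 4)*(x^3 - 4*x^2 - x + 4) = (x - 4)^2*(x^2 - 1) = (x - 4)^2*(x + 1)*(x - 1)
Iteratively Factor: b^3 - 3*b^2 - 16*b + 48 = (b - 3)*(b^2 - 16) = (b - 4)*(b - 3)*(b + 4)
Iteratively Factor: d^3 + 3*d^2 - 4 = (d + 2)*(d^2 + d - 2) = (d - 1)*(d + 2)*(d + 2)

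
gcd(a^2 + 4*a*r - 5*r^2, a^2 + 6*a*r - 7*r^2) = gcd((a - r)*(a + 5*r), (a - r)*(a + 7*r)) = -a + r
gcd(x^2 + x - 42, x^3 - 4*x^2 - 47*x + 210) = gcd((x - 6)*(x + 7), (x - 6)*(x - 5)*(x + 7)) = x^2 + x - 42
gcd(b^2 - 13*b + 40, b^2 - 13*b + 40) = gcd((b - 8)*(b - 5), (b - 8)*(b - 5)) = b^2 - 13*b + 40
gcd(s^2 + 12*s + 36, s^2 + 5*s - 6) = s + 6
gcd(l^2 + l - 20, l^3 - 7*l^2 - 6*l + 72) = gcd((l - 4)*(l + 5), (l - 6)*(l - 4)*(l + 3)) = l - 4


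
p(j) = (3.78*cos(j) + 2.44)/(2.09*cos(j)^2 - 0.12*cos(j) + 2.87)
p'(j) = (4.18*sin(j)*cos(j) - 0.12*sin(j))*(3.78*cos(j) + 2.44)/(2.09*cos(j)^2 - 0.12*cos(j) + 2.87)^2 - 3.78*sin(j)/(2.09*cos(j)^2 - 0.12*cos(j) + 2.87) = (7.9002*cos(j)^2 + 10.1992*cos(j) - 11.1414)*sin(j)/(4.3681*cos(j)^4 - 0.5016*cos(j)^3 + 12.011*cos(j)^2 - 0.6888*cos(j) + 8.2369)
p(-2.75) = -0.22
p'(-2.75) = 0.23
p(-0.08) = 1.29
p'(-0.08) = -0.02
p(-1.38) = 1.08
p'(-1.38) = 1.03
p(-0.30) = 1.30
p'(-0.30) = -0.08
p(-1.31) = 1.15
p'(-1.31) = 0.87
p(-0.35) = 1.30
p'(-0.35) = -0.09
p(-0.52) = 1.32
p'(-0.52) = -0.10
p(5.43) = 1.33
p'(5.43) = 0.06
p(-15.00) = -0.10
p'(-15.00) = 0.54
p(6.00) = 1.30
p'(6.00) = -0.08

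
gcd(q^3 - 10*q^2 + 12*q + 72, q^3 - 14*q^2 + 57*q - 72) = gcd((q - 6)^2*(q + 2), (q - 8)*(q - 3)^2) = 1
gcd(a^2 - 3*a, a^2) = a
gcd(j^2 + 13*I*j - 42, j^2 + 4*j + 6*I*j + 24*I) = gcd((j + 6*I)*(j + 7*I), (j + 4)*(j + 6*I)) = j + 6*I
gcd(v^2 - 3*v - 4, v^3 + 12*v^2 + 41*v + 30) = v + 1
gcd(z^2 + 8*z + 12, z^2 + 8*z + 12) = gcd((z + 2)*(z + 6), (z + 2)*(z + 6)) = z^2 + 8*z + 12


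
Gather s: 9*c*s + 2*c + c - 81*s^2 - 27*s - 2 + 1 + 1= 3*c - 81*s^2 + s*(9*c - 27)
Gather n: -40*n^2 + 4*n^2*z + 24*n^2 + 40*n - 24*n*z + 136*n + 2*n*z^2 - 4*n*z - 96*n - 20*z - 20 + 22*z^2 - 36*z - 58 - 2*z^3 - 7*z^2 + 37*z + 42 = n^2*(4*z - 16) + n*(2*z^2 - 28*z + 80) - 2*z^3 + 15*z^2 - 19*z - 36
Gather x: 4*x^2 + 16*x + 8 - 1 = 4*x^2 + 16*x + 7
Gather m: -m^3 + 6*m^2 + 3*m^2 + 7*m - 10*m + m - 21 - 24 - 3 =-m^3 + 9*m^2 - 2*m - 48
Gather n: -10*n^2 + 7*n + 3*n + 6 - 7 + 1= -10*n^2 + 10*n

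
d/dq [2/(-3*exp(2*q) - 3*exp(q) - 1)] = (12*exp(q) + 6)*exp(q)/(3*exp(2*q) + 3*exp(q) + 1)^2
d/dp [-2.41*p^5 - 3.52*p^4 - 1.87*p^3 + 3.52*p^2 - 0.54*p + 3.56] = -12.05*p^4 - 14.08*p^3 - 5.61*p^2 + 7.04*p - 0.54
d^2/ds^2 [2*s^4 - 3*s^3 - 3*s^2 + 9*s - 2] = 24*s^2 - 18*s - 6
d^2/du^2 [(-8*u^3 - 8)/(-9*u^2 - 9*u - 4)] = 48*(15*u^3 + 117*u^2 + 97*u + 15)/(729*u^6 + 2187*u^5 + 3159*u^4 + 2673*u^3 + 1404*u^2 + 432*u + 64)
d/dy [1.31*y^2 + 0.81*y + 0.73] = 2.62*y + 0.81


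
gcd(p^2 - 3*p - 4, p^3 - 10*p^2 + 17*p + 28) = p^2 - 3*p - 4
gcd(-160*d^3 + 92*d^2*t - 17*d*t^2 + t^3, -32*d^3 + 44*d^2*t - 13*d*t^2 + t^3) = 32*d^2 - 12*d*t + t^2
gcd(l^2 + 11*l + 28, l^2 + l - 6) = 1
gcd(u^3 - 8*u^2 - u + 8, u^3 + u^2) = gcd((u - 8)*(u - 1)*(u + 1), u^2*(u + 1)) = u + 1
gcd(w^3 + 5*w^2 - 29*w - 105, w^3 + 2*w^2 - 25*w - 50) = w - 5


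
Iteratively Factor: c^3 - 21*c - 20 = (c - 5)*(c^2 + 5*c + 4) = (c - 5)*(c + 4)*(c + 1)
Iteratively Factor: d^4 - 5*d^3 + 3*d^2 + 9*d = (d)*(d^3 - 5*d^2 + 3*d + 9) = d*(d + 1)*(d^2 - 6*d + 9) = d*(d - 3)*(d + 1)*(d - 3)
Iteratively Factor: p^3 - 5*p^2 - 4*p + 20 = (p - 5)*(p^2 - 4) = (p - 5)*(p - 2)*(p + 2)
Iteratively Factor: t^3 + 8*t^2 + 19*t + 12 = (t + 1)*(t^2 + 7*t + 12) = (t + 1)*(t + 3)*(t + 4)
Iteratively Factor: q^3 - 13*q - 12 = (q - 4)*(q^2 + 4*q + 3) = (q - 4)*(q + 3)*(q + 1)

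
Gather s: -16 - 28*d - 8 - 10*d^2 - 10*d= -10*d^2 - 38*d - 24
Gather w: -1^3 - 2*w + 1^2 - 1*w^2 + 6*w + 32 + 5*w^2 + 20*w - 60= 4*w^2 + 24*w - 28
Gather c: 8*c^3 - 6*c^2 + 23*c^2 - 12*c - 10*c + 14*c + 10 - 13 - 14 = 8*c^3 + 17*c^2 - 8*c - 17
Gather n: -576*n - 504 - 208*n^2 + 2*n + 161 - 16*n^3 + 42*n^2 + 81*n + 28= -16*n^3 - 166*n^2 - 493*n - 315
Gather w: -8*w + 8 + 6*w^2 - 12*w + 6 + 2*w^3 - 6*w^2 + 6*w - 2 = 2*w^3 - 14*w + 12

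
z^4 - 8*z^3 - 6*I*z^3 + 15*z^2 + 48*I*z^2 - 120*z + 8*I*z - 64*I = (z - 8)*(z - 8*I)*(z + I)^2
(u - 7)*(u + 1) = u^2 - 6*u - 7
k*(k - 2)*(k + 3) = k^3 + k^2 - 6*k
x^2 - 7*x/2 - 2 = (x - 4)*(x + 1/2)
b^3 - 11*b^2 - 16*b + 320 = (b - 8)^2*(b + 5)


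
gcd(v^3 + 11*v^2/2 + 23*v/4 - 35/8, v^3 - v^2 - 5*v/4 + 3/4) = v - 1/2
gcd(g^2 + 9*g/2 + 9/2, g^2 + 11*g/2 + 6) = g + 3/2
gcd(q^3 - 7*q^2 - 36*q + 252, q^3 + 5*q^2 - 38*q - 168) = q - 6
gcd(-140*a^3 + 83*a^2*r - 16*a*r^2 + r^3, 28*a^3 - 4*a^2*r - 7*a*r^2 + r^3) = -7*a + r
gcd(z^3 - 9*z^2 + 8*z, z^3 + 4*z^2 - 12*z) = z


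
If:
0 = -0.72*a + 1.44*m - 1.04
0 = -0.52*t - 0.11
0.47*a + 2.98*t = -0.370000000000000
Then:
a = 0.55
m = 1.00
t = -0.21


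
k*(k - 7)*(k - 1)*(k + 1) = k^4 - 7*k^3 - k^2 + 7*k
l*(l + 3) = l^2 + 3*l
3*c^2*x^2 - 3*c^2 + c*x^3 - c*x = (3*c + x)*(x - 1)*(c*x + c)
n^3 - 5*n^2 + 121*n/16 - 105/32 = (n - 5/2)*(n - 7/4)*(n - 3/4)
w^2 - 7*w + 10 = (w - 5)*(w - 2)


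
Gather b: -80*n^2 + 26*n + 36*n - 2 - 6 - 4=-80*n^2 + 62*n - 12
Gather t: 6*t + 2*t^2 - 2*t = 2*t^2 + 4*t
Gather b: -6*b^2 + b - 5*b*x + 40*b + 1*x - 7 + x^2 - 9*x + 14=-6*b^2 + b*(41 - 5*x) + x^2 - 8*x + 7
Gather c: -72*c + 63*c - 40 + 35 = -9*c - 5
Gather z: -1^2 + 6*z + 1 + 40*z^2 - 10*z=40*z^2 - 4*z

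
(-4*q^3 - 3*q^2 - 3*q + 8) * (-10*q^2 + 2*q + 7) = 40*q^5 + 22*q^4 - 4*q^3 - 107*q^2 - 5*q + 56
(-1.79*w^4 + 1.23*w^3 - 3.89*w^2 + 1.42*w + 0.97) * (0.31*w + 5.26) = -0.5549*w^5 - 9.0341*w^4 + 5.2639*w^3 - 20.0212*w^2 + 7.7699*w + 5.1022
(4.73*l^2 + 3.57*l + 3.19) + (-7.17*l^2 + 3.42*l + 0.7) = -2.44*l^2 + 6.99*l + 3.89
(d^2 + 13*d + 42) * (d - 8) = d^3 + 5*d^2 - 62*d - 336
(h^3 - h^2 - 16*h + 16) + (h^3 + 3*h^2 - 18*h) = 2*h^3 + 2*h^2 - 34*h + 16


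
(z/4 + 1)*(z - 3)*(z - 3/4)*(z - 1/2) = z^4/4 - z^3/16 - 103*z^2/32 + 123*z/32 - 9/8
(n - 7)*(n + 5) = n^2 - 2*n - 35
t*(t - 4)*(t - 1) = t^3 - 5*t^2 + 4*t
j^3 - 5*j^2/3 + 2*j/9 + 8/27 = (j - 4/3)*(j - 2/3)*(j + 1/3)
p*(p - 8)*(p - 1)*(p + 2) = p^4 - 7*p^3 - 10*p^2 + 16*p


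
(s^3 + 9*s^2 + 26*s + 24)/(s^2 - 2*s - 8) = (s^2 + 7*s + 12)/(s - 4)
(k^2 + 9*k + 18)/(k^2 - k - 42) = (k + 3)/(k - 7)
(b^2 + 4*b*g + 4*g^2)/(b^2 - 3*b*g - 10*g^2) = (b + 2*g)/(b - 5*g)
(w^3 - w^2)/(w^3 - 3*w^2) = (w - 1)/(w - 3)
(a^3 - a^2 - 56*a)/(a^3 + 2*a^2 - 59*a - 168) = a/(a + 3)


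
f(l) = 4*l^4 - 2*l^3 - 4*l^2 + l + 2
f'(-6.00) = -3623.00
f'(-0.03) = 1.23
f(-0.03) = 1.97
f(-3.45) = 599.75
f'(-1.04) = -15.17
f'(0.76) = -1.52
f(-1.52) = 19.61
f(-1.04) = 3.56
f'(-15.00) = -55229.00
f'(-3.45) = -699.83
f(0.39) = 1.76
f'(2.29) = 143.36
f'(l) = 16*l^3 - 6*l^2 - 8*l + 1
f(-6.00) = 5468.00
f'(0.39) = -2.08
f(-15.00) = 208337.00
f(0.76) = 0.91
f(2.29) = 69.30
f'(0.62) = -2.45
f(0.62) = 1.20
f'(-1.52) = -56.89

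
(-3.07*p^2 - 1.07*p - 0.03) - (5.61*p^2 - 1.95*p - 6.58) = -8.68*p^2 + 0.88*p + 6.55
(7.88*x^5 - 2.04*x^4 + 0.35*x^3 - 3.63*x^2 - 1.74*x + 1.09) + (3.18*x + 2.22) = 7.88*x^5 - 2.04*x^4 + 0.35*x^3 - 3.63*x^2 + 1.44*x + 3.31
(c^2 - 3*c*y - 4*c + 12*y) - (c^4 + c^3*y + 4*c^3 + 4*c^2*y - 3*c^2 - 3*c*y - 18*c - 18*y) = -c^4 - c^3*y - 4*c^3 - 4*c^2*y + 4*c^2 + 14*c + 30*y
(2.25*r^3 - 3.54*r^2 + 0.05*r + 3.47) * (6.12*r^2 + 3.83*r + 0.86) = 13.77*r^5 - 13.0473*r^4 - 11.3172*r^3 + 18.3835*r^2 + 13.3331*r + 2.9842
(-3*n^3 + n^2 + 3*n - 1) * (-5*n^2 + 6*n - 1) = 15*n^5 - 23*n^4 - 6*n^3 + 22*n^2 - 9*n + 1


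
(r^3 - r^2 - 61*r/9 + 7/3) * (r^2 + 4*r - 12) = r^5 + 3*r^4 - 205*r^3/9 - 115*r^2/9 + 272*r/3 - 28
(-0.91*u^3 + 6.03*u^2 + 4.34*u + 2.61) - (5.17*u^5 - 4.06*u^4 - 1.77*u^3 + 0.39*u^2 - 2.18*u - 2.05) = -5.17*u^5 + 4.06*u^4 + 0.86*u^3 + 5.64*u^2 + 6.52*u + 4.66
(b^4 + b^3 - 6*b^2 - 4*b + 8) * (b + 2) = b^5 + 3*b^4 - 4*b^3 - 16*b^2 + 16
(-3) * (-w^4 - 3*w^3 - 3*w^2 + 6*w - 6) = 3*w^4 + 9*w^3 + 9*w^2 - 18*w + 18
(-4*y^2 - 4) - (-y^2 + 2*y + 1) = -3*y^2 - 2*y - 5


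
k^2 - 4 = (k - 2)*(k + 2)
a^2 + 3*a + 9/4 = (a + 3/2)^2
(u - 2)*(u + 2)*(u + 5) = u^3 + 5*u^2 - 4*u - 20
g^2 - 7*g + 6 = (g - 6)*(g - 1)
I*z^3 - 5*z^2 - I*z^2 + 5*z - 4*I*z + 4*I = (z + I)*(z + 4*I)*(I*z - I)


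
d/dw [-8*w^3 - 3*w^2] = 6*w*(-4*w - 1)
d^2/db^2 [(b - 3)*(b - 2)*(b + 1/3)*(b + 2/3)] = 12*b^2 - 24*b + 22/9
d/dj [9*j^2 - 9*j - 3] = 18*j - 9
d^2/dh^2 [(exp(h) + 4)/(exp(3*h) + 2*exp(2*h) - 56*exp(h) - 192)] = (4*exp(3*h) - 6*exp(2*h) + 196*exp(h) - 96)*exp(h)/(exp(6*h) - 6*exp(5*h) - 132*exp(4*h) + 568*exp(3*h) + 6336*exp(2*h) - 13824*exp(h) - 110592)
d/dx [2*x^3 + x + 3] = 6*x^2 + 1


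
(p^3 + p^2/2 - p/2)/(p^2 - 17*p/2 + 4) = p*(p + 1)/(p - 8)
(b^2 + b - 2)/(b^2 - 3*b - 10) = (b - 1)/(b - 5)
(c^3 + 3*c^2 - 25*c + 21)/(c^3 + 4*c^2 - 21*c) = (c - 1)/c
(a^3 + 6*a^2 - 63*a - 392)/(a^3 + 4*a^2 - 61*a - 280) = (a + 7)/(a + 5)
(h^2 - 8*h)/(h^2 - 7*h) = (h - 8)/(h - 7)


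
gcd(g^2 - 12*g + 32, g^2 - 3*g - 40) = g - 8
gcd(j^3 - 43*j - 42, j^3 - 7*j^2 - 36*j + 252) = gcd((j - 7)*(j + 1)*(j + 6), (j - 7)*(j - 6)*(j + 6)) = j^2 - j - 42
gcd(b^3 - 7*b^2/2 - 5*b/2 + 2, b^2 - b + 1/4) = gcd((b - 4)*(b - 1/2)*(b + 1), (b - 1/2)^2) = b - 1/2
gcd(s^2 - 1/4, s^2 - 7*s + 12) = 1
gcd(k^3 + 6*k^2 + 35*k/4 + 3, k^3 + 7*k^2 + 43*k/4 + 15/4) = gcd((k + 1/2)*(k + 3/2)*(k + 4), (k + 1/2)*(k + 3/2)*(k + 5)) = k^2 + 2*k + 3/4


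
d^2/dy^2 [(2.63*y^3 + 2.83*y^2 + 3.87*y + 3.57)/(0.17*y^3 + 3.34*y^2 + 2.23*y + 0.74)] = (-2.823054*y^6 - 5.31114000000002*y^5 + 4.01502599999998*y^4 + 81.8586760000001*y^3 + 225.30351*y^2 + 108.096384*y + 8.18615)/(0.004913*y^9 + 0.289578*y^8 + 5.882697*y^7 + 44.921026*y^6 + 79.688175*y^5 + 76.277094*y^4 + 44.438851*y^3 + 16.52679*y^2 + 3.663444*y + 0.405224)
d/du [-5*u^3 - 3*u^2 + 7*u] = -15*u^2 - 6*u + 7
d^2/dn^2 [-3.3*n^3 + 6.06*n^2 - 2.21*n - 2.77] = 12.12 - 19.8*n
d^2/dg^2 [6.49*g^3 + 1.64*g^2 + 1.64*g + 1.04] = 38.94*g + 3.28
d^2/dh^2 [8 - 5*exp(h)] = -5*exp(h)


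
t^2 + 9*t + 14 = (t + 2)*(t + 7)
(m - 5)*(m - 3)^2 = m^3 - 11*m^2 + 39*m - 45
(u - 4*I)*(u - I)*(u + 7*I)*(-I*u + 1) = -I*u^4 + 3*u^3 - 29*I*u^2 + 3*u - 28*I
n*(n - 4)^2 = n^3 - 8*n^2 + 16*n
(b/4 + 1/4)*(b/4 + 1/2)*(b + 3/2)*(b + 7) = b^4/16 + 23*b^3/32 + 19*b^2/8 + 97*b/32 + 21/16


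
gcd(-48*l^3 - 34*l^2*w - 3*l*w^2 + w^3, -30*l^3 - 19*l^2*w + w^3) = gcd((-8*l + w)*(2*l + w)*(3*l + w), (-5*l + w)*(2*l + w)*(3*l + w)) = 6*l^2 + 5*l*w + w^2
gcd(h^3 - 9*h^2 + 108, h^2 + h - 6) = h + 3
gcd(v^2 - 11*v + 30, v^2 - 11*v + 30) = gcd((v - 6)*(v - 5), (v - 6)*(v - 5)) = v^2 - 11*v + 30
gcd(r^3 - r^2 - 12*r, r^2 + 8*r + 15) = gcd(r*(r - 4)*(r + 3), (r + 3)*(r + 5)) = r + 3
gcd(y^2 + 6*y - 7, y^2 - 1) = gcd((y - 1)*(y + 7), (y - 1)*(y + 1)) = y - 1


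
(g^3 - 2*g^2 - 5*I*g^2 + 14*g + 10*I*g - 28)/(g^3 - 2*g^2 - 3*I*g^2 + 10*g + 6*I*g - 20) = (g - 7*I)/(g - 5*I)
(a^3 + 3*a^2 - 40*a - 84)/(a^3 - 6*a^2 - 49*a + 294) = (a + 2)/(a - 7)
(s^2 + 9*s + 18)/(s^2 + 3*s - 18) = (s + 3)/(s - 3)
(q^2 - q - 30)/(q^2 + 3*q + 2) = (q^2 - q - 30)/(q^2 + 3*q + 2)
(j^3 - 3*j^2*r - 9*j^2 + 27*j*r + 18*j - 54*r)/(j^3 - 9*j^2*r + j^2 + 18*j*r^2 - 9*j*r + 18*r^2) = (-j^2 + 9*j - 18)/(-j^2 + 6*j*r - j + 6*r)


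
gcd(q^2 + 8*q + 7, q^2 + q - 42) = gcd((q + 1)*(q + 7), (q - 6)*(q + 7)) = q + 7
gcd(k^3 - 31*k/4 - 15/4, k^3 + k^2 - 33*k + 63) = k - 3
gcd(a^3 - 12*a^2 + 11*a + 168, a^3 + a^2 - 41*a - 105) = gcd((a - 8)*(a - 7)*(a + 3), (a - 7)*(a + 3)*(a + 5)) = a^2 - 4*a - 21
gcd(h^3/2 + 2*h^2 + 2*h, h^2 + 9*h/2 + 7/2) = 1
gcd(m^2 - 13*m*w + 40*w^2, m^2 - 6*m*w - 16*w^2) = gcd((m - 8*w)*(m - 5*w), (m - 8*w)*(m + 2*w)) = -m + 8*w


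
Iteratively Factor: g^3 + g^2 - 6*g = (g)*(g^2 + g - 6) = g*(g - 2)*(g + 3)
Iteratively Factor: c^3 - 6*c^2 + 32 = (c + 2)*(c^2 - 8*c + 16) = (c - 4)*(c + 2)*(c - 4)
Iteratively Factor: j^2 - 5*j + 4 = (j - 1)*(j - 4)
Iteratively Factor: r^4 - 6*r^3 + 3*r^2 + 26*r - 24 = (r - 1)*(r^3 - 5*r^2 - 2*r + 24) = (r - 1)*(r + 2)*(r^2 - 7*r + 12) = (r - 4)*(r - 1)*(r + 2)*(r - 3)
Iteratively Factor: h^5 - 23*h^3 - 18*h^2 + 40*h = (h - 5)*(h^4 + 5*h^3 + 2*h^2 - 8*h) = h*(h - 5)*(h^3 + 5*h^2 + 2*h - 8) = h*(h - 5)*(h + 4)*(h^2 + h - 2) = h*(h - 5)*(h - 1)*(h + 4)*(h + 2)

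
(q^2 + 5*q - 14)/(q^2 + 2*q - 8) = (q + 7)/(q + 4)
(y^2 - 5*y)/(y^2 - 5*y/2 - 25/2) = 2*y/(2*y + 5)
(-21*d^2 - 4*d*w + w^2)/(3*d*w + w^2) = (-7*d + w)/w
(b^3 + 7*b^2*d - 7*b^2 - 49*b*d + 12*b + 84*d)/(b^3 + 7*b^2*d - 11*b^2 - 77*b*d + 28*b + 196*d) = (b - 3)/(b - 7)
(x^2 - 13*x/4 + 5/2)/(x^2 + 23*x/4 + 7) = (4*x^2 - 13*x + 10)/(4*x^2 + 23*x + 28)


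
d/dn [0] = 0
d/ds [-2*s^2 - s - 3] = -4*s - 1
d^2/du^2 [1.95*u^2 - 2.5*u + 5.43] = 3.90000000000000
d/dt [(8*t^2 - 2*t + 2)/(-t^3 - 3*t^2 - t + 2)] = 2*(4*t^4 - 2*t^3 - 4*t^2 + 22*t - 1)/(t^6 + 6*t^5 + 11*t^4 + 2*t^3 - 11*t^2 - 4*t + 4)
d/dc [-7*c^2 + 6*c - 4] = 6 - 14*c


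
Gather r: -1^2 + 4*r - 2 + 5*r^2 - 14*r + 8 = 5*r^2 - 10*r + 5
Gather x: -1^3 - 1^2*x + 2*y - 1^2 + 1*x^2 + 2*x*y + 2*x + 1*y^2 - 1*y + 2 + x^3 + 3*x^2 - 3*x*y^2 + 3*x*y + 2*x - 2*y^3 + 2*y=x^3 + 4*x^2 + x*(-3*y^2 + 5*y + 3) - 2*y^3 + y^2 + 3*y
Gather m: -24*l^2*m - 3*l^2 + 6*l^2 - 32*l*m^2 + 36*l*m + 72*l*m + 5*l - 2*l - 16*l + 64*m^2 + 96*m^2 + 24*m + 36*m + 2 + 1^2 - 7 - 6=3*l^2 - 13*l + m^2*(160 - 32*l) + m*(-24*l^2 + 108*l + 60) - 10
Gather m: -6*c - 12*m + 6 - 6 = -6*c - 12*m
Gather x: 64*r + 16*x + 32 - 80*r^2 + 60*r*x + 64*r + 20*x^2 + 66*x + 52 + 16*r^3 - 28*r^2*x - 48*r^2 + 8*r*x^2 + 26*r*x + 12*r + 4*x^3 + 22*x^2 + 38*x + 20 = 16*r^3 - 128*r^2 + 140*r + 4*x^3 + x^2*(8*r + 42) + x*(-28*r^2 + 86*r + 120) + 104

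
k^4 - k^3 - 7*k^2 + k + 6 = (k - 3)*(k - 1)*(k + 1)*(k + 2)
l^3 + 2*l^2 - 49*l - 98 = (l - 7)*(l + 2)*(l + 7)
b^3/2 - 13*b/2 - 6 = (b/2 + 1/2)*(b - 4)*(b + 3)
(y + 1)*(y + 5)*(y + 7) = y^3 + 13*y^2 + 47*y + 35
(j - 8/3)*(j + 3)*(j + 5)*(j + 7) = j^4 + 37*j^3/3 + 31*j^2 - 253*j/3 - 280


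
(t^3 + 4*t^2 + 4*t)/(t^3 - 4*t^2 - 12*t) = (t + 2)/(t - 6)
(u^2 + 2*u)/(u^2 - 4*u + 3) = u*(u + 2)/(u^2 - 4*u + 3)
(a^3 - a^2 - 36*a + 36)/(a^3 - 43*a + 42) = (a + 6)/(a + 7)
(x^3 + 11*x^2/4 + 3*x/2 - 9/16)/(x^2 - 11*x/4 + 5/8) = (4*x^2 + 12*x + 9)/(2*(2*x - 5))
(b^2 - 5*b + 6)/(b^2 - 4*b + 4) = (b - 3)/(b - 2)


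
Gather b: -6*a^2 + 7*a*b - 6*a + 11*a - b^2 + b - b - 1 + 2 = -6*a^2 + 7*a*b + 5*a - b^2 + 1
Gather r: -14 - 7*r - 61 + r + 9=-6*r - 66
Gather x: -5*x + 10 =10 - 5*x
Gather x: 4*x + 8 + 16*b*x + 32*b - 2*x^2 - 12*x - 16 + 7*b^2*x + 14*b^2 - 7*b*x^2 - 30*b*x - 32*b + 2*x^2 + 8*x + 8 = 14*b^2 - 7*b*x^2 + x*(7*b^2 - 14*b)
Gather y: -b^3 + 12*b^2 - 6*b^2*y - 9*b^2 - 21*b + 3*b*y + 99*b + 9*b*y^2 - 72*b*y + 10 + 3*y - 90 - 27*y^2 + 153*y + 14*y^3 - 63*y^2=-b^3 + 3*b^2 + 78*b + 14*y^3 + y^2*(9*b - 90) + y*(-6*b^2 - 69*b + 156) - 80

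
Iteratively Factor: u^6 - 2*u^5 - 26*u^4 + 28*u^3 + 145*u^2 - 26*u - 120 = (u - 3)*(u^5 + u^4 - 23*u^3 - 41*u^2 + 22*u + 40) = (u - 3)*(u + 1)*(u^4 - 23*u^2 - 18*u + 40) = (u - 3)*(u + 1)*(u + 4)*(u^3 - 4*u^2 - 7*u + 10) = (u - 3)*(u + 1)*(u + 2)*(u + 4)*(u^2 - 6*u + 5) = (u - 5)*(u - 3)*(u + 1)*(u + 2)*(u + 4)*(u - 1)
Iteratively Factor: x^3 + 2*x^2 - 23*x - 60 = (x + 3)*(x^2 - x - 20) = (x + 3)*(x + 4)*(x - 5)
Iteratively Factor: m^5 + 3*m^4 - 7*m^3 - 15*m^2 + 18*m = (m + 3)*(m^4 - 7*m^2 + 6*m) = (m - 2)*(m + 3)*(m^3 + 2*m^2 - 3*m) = (m - 2)*(m + 3)^2*(m^2 - m) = m*(m - 2)*(m + 3)^2*(m - 1)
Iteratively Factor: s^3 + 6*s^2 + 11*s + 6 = (s + 3)*(s^2 + 3*s + 2) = (s + 2)*(s + 3)*(s + 1)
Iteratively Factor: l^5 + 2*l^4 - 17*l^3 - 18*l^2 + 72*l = (l - 2)*(l^4 + 4*l^3 - 9*l^2 - 36*l) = (l - 2)*(l + 4)*(l^3 - 9*l) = l*(l - 2)*(l + 4)*(l^2 - 9) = l*(l - 2)*(l + 3)*(l + 4)*(l - 3)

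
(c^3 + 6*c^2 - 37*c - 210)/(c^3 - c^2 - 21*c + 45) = (c^2 + c - 42)/(c^2 - 6*c + 9)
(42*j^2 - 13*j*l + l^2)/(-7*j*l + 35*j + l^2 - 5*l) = (-6*j + l)/(l - 5)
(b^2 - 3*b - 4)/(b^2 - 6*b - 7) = (b - 4)/(b - 7)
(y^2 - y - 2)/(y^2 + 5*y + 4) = (y - 2)/(y + 4)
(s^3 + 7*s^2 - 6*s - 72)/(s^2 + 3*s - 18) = s + 4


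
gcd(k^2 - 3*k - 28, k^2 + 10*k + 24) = k + 4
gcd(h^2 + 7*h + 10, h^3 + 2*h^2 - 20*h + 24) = 1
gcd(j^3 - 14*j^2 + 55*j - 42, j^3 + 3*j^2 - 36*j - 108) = j - 6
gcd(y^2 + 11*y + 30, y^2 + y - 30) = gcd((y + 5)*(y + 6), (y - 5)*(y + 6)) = y + 6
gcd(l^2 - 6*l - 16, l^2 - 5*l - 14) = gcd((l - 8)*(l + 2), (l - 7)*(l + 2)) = l + 2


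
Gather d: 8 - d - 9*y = -d - 9*y + 8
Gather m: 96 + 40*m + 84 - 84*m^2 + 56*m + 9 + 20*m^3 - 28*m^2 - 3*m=20*m^3 - 112*m^2 + 93*m + 189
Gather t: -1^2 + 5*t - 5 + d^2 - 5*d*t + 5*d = d^2 + 5*d + t*(5 - 5*d) - 6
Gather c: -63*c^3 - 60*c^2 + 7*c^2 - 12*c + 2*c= -63*c^3 - 53*c^2 - 10*c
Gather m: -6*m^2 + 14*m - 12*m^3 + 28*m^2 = -12*m^3 + 22*m^2 + 14*m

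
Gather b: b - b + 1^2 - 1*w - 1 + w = 0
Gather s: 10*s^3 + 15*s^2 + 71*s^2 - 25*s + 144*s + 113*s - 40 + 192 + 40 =10*s^3 + 86*s^2 + 232*s + 192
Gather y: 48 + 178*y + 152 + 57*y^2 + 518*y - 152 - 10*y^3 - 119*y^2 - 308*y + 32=-10*y^3 - 62*y^2 + 388*y + 80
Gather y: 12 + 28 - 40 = 0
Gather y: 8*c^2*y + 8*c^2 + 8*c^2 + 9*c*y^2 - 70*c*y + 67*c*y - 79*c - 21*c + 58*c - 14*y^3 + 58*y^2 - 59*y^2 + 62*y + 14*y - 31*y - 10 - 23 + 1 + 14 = 16*c^2 - 42*c - 14*y^3 + y^2*(9*c - 1) + y*(8*c^2 - 3*c + 45) - 18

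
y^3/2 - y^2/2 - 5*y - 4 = (y/2 + 1/2)*(y - 4)*(y + 2)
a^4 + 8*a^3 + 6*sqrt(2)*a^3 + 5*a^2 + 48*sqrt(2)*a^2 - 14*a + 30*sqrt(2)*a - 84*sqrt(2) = (a - 1)*(a + 2)*(a + 7)*(a + 6*sqrt(2))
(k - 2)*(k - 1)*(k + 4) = k^3 + k^2 - 10*k + 8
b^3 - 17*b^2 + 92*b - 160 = (b - 8)*(b - 5)*(b - 4)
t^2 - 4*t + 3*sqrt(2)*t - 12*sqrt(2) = (t - 4)*(t + 3*sqrt(2))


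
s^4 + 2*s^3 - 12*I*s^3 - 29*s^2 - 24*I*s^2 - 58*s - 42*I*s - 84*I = (s + 2)*(s - 7*I)*(s - 6*I)*(s + I)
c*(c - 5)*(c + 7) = c^3 + 2*c^2 - 35*c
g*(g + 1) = g^2 + g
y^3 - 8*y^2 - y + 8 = (y - 8)*(y - 1)*(y + 1)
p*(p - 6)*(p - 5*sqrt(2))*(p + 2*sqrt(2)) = p^4 - 6*p^3 - 3*sqrt(2)*p^3 - 20*p^2 + 18*sqrt(2)*p^2 + 120*p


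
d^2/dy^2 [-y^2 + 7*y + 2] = -2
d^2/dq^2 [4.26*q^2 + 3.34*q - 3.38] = 8.52000000000000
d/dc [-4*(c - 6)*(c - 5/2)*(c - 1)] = -12*c^2 + 76*c - 94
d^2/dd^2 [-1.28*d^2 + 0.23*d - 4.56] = -2.56000000000000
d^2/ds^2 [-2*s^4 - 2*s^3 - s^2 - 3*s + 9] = -24*s^2 - 12*s - 2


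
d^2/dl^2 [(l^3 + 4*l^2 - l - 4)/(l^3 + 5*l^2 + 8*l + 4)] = 2*(-l - 20)/(l^4 + 8*l^3 + 24*l^2 + 32*l + 16)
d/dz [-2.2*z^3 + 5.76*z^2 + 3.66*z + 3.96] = -6.6*z^2 + 11.52*z + 3.66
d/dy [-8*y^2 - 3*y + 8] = -16*y - 3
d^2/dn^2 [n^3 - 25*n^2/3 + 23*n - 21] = 6*n - 50/3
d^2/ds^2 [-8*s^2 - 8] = -16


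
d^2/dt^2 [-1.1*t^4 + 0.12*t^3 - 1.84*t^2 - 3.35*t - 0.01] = -13.2*t^2 + 0.72*t - 3.68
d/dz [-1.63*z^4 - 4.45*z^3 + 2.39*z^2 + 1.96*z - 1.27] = -6.52*z^3 - 13.35*z^2 + 4.78*z + 1.96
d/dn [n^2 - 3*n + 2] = 2*n - 3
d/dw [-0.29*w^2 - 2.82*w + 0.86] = -0.58*w - 2.82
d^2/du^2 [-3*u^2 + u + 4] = -6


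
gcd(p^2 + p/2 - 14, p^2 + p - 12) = p + 4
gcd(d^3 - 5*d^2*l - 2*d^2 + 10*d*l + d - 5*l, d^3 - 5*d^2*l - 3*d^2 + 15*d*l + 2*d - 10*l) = d^2 - 5*d*l - d + 5*l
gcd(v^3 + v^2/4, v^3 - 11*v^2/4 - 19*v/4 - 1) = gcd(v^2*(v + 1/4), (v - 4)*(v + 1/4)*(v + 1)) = v + 1/4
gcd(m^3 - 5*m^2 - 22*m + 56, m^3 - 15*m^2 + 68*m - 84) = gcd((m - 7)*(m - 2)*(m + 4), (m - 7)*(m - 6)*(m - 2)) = m^2 - 9*m + 14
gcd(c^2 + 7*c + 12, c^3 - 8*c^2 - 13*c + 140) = c + 4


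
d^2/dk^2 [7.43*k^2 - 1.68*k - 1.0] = 14.8600000000000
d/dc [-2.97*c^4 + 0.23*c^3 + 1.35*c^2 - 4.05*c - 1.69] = -11.88*c^3 + 0.69*c^2 + 2.7*c - 4.05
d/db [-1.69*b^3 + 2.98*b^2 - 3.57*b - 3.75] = -5.07*b^2 + 5.96*b - 3.57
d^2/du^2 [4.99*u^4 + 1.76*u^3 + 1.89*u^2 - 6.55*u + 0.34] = 59.88*u^2 + 10.56*u + 3.78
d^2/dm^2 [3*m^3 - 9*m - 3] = 18*m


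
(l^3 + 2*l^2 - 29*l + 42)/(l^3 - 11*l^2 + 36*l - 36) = (l + 7)/(l - 6)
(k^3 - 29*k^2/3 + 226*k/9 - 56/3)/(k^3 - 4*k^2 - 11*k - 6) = (9*k^2 - 33*k + 28)/(9*(k^2 + 2*k + 1))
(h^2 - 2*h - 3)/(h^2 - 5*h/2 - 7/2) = 2*(h - 3)/(2*h - 7)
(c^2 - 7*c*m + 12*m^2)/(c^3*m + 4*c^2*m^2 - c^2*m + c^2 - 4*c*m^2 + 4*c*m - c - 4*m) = (c^2 - 7*c*m + 12*m^2)/(c^3*m + 4*c^2*m^2 - c^2*m + c^2 - 4*c*m^2 + 4*c*m - c - 4*m)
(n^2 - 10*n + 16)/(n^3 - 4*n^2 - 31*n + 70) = (n - 8)/(n^2 - 2*n - 35)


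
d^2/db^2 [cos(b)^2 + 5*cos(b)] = -5*cos(b) - 2*cos(2*b)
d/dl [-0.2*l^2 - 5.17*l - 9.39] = -0.4*l - 5.17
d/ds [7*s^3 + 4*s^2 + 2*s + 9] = 21*s^2 + 8*s + 2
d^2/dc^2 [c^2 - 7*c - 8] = 2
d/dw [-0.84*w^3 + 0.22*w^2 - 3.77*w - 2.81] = -2.52*w^2 + 0.44*w - 3.77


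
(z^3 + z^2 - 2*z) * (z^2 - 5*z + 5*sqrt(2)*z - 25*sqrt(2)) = z^5 - 4*z^4 + 5*sqrt(2)*z^4 - 20*sqrt(2)*z^3 - 7*z^3 - 35*sqrt(2)*z^2 + 10*z^2 + 50*sqrt(2)*z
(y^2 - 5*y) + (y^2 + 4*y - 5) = 2*y^2 - y - 5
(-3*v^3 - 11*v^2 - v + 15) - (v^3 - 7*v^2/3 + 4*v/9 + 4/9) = -4*v^3 - 26*v^2/3 - 13*v/9 + 131/9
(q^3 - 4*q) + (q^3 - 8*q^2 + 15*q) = 2*q^3 - 8*q^2 + 11*q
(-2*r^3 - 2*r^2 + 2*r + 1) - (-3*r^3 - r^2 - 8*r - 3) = r^3 - r^2 + 10*r + 4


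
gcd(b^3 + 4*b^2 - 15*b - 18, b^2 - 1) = b + 1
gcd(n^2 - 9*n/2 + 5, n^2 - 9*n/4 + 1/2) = n - 2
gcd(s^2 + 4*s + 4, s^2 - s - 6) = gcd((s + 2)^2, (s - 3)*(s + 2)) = s + 2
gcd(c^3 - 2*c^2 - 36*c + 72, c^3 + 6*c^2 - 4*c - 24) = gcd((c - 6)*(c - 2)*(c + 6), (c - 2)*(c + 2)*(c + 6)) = c^2 + 4*c - 12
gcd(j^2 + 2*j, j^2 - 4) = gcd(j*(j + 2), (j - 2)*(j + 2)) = j + 2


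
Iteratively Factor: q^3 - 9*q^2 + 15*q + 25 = (q + 1)*(q^2 - 10*q + 25) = (q - 5)*(q + 1)*(q - 5)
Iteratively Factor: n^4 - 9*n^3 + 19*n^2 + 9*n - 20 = (n - 1)*(n^3 - 8*n^2 + 11*n + 20) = (n - 4)*(n - 1)*(n^2 - 4*n - 5) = (n - 5)*(n - 4)*(n - 1)*(n + 1)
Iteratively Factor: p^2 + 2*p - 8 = (p + 4)*(p - 2)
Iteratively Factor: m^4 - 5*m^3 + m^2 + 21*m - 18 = (m + 2)*(m^3 - 7*m^2 + 15*m - 9) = (m - 1)*(m + 2)*(m^2 - 6*m + 9) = (m - 3)*(m - 1)*(m + 2)*(m - 3)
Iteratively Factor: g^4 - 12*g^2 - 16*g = (g - 4)*(g^3 + 4*g^2 + 4*g) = (g - 4)*(g + 2)*(g^2 + 2*g) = g*(g - 4)*(g + 2)*(g + 2)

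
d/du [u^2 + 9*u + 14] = 2*u + 9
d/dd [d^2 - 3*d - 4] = 2*d - 3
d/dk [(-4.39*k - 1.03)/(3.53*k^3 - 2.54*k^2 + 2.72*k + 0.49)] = (30.9934*k^3 - 0.242899999999999*k^2 - 5.2324*k + 0.6505)/(12.4609*k^6 - 17.9324*k^5 + 25.6548*k^4 - 10.3582*k^3 + 4.9092*k^2 + 2.6656*k + 0.2401)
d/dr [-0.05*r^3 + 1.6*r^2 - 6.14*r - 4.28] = -0.15*r^2 + 3.2*r - 6.14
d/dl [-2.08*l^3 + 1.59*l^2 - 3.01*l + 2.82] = -6.24*l^2 + 3.18*l - 3.01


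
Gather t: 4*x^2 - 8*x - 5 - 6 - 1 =4*x^2 - 8*x - 12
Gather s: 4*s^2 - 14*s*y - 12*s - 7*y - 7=4*s^2 + s*(-14*y - 12) - 7*y - 7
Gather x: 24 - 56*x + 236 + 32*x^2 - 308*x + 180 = 32*x^2 - 364*x + 440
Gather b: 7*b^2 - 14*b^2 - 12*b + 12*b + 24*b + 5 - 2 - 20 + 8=-7*b^2 + 24*b - 9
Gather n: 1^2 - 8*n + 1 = 2 - 8*n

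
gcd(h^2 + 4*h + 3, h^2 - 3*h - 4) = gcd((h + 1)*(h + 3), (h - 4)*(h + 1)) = h + 1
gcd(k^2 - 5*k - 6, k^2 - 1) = k + 1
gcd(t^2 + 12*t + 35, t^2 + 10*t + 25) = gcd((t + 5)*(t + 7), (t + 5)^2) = t + 5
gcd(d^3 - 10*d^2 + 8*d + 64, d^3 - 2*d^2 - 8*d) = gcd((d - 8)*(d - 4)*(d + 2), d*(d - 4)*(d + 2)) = d^2 - 2*d - 8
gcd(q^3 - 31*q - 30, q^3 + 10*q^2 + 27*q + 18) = q + 1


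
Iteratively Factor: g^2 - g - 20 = (g + 4)*(g - 5)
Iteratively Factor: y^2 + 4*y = (y)*(y + 4)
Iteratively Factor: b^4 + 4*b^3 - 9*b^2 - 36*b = (b + 3)*(b^3 + b^2 - 12*b) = (b - 3)*(b + 3)*(b^2 + 4*b) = (b - 3)*(b + 3)*(b + 4)*(b)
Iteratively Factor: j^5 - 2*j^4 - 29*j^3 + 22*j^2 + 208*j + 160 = (j - 4)*(j^4 + 2*j^3 - 21*j^2 - 62*j - 40) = (j - 4)*(j + 4)*(j^3 - 2*j^2 - 13*j - 10) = (j - 4)*(j + 2)*(j + 4)*(j^2 - 4*j - 5) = (j - 5)*(j - 4)*(j + 2)*(j + 4)*(j + 1)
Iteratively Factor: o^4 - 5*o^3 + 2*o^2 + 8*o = (o - 4)*(o^3 - o^2 - 2*o) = (o - 4)*(o + 1)*(o^2 - 2*o) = (o - 4)*(o - 2)*(o + 1)*(o)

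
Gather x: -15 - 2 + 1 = -16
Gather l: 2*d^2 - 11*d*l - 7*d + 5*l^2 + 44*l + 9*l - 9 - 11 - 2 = 2*d^2 - 7*d + 5*l^2 + l*(53 - 11*d) - 22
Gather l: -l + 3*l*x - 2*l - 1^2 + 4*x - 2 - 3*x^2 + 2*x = l*(3*x - 3) - 3*x^2 + 6*x - 3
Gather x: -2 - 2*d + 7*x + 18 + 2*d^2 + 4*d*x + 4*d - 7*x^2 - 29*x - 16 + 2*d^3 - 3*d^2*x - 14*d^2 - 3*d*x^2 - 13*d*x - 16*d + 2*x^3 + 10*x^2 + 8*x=2*d^3 - 12*d^2 - 14*d + 2*x^3 + x^2*(3 - 3*d) + x*(-3*d^2 - 9*d - 14)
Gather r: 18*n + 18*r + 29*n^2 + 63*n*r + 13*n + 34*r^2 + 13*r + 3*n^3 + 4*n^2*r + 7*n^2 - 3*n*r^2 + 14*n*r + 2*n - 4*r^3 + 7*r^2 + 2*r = 3*n^3 + 36*n^2 + 33*n - 4*r^3 + r^2*(41 - 3*n) + r*(4*n^2 + 77*n + 33)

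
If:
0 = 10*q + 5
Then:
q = -1/2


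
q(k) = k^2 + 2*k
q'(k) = 2*k + 2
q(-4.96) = 14.68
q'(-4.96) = -7.92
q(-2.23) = 0.51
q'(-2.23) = -2.46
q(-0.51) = -0.76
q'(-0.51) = 0.98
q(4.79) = 32.52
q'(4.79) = 11.58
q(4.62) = 30.58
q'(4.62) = 11.24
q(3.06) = 15.48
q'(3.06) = 8.12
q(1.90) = 7.41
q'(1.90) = 5.80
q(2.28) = 9.76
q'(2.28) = 6.56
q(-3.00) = 3.00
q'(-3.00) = -4.00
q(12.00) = 168.00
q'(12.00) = 26.00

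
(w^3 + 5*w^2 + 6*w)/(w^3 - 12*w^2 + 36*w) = (w^2 + 5*w + 6)/(w^2 - 12*w + 36)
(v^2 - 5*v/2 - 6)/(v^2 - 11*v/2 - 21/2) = (v - 4)/(v - 7)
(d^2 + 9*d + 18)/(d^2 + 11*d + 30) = (d + 3)/(d + 5)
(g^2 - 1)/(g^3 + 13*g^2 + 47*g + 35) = (g - 1)/(g^2 + 12*g + 35)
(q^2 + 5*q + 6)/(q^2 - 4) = (q + 3)/(q - 2)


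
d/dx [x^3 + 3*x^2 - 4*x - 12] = 3*x^2 + 6*x - 4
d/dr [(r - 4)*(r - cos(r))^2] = (r - cos(r))*(r + (2*r - 8)*(sin(r) + 1) - cos(r))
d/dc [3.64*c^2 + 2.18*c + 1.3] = 7.28*c + 2.18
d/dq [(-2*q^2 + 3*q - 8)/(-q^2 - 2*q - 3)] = (7*q^2 - 4*q - 25)/(q^4 + 4*q^3 + 10*q^2 + 12*q + 9)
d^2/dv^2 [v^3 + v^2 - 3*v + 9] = 6*v + 2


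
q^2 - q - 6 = (q - 3)*(q + 2)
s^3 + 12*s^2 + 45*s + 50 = (s + 2)*(s + 5)^2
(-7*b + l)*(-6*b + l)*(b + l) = 42*b^3 + 29*b^2*l - 12*b*l^2 + l^3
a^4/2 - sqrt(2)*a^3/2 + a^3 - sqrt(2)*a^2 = a^2*(a/2 + 1)*(a - sqrt(2))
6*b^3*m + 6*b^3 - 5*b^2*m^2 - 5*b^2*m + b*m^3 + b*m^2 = (-3*b + m)*(-2*b + m)*(b*m + b)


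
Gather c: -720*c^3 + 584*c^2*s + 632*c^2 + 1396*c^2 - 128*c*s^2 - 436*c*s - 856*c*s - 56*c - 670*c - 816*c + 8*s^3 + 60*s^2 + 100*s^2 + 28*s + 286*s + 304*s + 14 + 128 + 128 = -720*c^3 + c^2*(584*s + 2028) + c*(-128*s^2 - 1292*s - 1542) + 8*s^3 + 160*s^2 + 618*s + 270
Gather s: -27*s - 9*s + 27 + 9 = 36 - 36*s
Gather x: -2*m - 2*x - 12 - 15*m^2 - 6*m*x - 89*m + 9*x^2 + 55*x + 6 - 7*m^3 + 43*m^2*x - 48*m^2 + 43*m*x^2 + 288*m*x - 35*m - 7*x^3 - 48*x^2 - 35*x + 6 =-7*m^3 - 63*m^2 - 126*m - 7*x^3 + x^2*(43*m - 39) + x*(43*m^2 + 282*m + 18)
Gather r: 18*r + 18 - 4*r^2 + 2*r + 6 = -4*r^2 + 20*r + 24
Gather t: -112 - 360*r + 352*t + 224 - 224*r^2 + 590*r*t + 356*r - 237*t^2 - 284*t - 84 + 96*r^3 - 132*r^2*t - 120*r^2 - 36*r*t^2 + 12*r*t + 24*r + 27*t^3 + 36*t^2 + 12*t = 96*r^3 - 344*r^2 + 20*r + 27*t^3 + t^2*(-36*r - 201) + t*(-132*r^2 + 602*r + 80) + 28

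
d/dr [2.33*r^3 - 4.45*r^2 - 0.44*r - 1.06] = 6.99*r^2 - 8.9*r - 0.44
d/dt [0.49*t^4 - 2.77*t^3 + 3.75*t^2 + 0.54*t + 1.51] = 1.96*t^3 - 8.31*t^2 + 7.5*t + 0.54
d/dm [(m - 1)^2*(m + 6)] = (m - 1)*(3*m + 11)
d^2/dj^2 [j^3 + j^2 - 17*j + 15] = 6*j + 2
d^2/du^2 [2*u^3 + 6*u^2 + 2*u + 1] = 12*u + 12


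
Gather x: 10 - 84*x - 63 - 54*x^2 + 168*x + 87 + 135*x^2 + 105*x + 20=81*x^2 + 189*x + 54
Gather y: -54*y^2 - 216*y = -54*y^2 - 216*y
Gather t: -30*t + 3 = 3 - 30*t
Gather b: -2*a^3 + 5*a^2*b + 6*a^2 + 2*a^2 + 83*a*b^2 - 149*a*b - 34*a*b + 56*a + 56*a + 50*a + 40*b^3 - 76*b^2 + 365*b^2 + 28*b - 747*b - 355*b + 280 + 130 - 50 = -2*a^3 + 8*a^2 + 162*a + 40*b^3 + b^2*(83*a + 289) + b*(5*a^2 - 183*a - 1074) + 360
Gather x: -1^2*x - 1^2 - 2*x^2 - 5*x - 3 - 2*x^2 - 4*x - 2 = -4*x^2 - 10*x - 6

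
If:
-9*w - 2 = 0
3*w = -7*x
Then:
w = -2/9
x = 2/21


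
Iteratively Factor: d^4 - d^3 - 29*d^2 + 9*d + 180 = (d - 3)*(d^3 + 2*d^2 - 23*d - 60) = (d - 5)*(d - 3)*(d^2 + 7*d + 12) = (d - 5)*(d - 3)*(d + 4)*(d + 3)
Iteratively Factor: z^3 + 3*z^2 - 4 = (z + 2)*(z^2 + z - 2) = (z - 1)*(z + 2)*(z + 2)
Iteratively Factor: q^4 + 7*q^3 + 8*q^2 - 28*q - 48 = (q + 4)*(q^3 + 3*q^2 - 4*q - 12) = (q - 2)*(q + 4)*(q^2 + 5*q + 6) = (q - 2)*(q + 2)*(q + 4)*(q + 3)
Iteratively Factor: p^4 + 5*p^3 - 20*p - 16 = (p - 2)*(p^3 + 7*p^2 + 14*p + 8) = (p - 2)*(p + 1)*(p^2 + 6*p + 8) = (p - 2)*(p + 1)*(p + 4)*(p + 2)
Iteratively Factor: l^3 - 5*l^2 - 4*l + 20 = (l - 5)*(l^2 - 4) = (l - 5)*(l - 2)*(l + 2)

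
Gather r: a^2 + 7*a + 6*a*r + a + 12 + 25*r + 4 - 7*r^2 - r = a^2 + 8*a - 7*r^2 + r*(6*a + 24) + 16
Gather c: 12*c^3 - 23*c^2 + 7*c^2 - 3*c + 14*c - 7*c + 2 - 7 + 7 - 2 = 12*c^3 - 16*c^2 + 4*c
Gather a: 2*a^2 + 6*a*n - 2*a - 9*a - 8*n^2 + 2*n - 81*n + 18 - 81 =2*a^2 + a*(6*n - 11) - 8*n^2 - 79*n - 63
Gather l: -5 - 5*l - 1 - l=-6*l - 6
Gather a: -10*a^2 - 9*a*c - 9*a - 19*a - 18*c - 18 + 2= -10*a^2 + a*(-9*c - 28) - 18*c - 16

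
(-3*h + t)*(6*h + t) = -18*h^2 + 3*h*t + t^2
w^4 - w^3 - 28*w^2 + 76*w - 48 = (w - 4)*(w - 2)*(w - 1)*(w + 6)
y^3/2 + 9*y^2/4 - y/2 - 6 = (y/2 + 1)*(y - 3/2)*(y + 4)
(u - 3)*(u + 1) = u^2 - 2*u - 3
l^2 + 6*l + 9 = (l + 3)^2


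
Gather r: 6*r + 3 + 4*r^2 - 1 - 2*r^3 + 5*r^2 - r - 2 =-2*r^3 + 9*r^2 + 5*r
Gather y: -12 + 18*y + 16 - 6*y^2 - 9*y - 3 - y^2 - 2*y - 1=-7*y^2 + 7*y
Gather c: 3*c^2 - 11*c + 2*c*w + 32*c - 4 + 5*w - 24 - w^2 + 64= 3*c^2 + c*(2*w + 21) - w^2 + 5*w + 36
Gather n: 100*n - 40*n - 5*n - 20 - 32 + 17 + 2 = 55*n - 33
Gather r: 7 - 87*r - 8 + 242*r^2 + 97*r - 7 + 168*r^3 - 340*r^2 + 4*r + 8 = 168*r^3 - 98*r^2 + 14*r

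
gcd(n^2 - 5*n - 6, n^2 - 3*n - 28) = 1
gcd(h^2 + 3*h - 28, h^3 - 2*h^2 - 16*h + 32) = h - 4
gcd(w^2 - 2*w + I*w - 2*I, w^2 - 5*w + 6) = w - 2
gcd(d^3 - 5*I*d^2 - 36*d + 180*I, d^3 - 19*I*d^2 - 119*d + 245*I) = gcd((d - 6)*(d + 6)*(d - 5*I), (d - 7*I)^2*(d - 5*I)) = d - 5*I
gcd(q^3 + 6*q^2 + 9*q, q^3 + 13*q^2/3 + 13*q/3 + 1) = q + 3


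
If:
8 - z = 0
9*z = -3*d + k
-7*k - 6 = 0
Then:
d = -170/7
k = -6/7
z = 8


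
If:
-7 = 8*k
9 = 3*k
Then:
No Solution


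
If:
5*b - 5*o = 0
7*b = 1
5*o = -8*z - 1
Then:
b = 1/7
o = 1/7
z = -3/14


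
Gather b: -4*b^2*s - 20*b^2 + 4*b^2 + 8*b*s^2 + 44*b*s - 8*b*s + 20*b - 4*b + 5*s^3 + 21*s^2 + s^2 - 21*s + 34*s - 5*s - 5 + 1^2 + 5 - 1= b^2*(-4*s - 16) + b*(8*s^2 + 36*s + 16) + 5*s^3 + 22*s^2 + 8*s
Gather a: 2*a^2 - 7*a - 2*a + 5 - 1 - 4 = 2*a^2 - 9*a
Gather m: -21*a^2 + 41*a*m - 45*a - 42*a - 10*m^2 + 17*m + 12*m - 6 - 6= -21*a^2 - 87*a - 10*m^2 + m*(41*a + 29) - 12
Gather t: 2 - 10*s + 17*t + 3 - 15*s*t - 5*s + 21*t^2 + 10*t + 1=-15*s + 21*t^2 + t*(27 - 15*s) + 6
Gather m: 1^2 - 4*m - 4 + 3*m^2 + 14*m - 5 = 3*m^2 + 10*m - 8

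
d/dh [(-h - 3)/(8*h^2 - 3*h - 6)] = (-8*h^2 + 3*h + (h + 3)*(16*h - 3) + 6)/(-8*h^2 + 3*h + 6)^2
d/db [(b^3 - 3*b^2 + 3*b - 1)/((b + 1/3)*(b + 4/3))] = 27*(3*b^4 + 10*b^3 - 20*b^2 - 2*b + 9)/(81*b^4 + 270*b^3 + 297*b^2 + 120*b + 16)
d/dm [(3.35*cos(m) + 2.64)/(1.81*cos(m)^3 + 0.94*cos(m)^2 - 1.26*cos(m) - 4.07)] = (12.127*cos(m)^3 + 17.4842*cos(m)^2 + 4.9632*cos(m) + 10.3081)*sin(m)/(3.2761*cos(m)^6 + 3.4028*cos(m)^5 - 3.6776*cos(m)^4 - 17.1022*cos(m)^3 - 6.064*cos(m)^2 + 10.2564*cos(m) + 16.5649)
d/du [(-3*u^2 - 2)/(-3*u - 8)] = 3*(3*u^2 + 16*u - 2)/(9*u^2 + 48*u + 64)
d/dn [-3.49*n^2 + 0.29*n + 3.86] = 0.29 - 6.98*n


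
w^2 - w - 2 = (w - 2)*(w + 1)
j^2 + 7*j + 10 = (j + 2)*(j + 5)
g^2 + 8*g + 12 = (g + 2)*(g + 6)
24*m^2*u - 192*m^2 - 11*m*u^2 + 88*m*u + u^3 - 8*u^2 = (-8*m + u)*(-3*m + u)*(u - 8)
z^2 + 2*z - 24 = (z - 4)*(z + 6)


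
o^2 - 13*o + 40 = (o - 8)*(o - 5)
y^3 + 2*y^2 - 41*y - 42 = (y - 6)*(y + 1)*(y + 7)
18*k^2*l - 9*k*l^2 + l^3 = l*(-6*k + l)*(-3*k + l)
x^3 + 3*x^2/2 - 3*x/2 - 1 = (x - 1)*(x + 1/2)*(x + 2)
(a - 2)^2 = a^2 - 4*a + 4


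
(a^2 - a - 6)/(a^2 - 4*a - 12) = (a - 3)/(a - 6)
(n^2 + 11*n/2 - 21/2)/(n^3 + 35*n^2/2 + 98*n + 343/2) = (2*n - 3)/(2*n^2 + 21*n + 49)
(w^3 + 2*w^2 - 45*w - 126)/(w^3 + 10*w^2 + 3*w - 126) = (w^2 - 4*w - 21)/(w^2 + 4*w - 21)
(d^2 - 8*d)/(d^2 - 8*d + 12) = d*(d - 8)/(d^2 - 8*d + 12)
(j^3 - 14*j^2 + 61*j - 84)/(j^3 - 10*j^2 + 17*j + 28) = (j - 3)/(j + 1)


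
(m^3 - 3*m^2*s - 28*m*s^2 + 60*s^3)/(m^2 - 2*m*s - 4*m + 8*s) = (m^2 - m*s - 30*s^2)/(m - 4)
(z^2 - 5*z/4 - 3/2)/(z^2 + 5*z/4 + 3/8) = 2*(z - 2)/(2*z + 1)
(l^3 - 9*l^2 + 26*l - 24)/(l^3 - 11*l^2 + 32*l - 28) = (l^2 - 7*l + 12)/(l^2 - 9*l + 14)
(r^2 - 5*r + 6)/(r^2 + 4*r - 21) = (r - 2)/(r + 7)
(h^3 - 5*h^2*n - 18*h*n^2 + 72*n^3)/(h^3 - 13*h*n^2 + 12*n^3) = (h - 6*n)/(h - n)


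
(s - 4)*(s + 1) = s^2 - 3*s - 4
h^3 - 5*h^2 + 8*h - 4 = (h - 2)^2*(h - 1)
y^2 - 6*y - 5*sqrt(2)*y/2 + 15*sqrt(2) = (y - 6)*(y - 5*sqrt(2)/2)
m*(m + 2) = m^2 + 2*m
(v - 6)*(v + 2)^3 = v^4 - 24*v^2 - 64*v - 48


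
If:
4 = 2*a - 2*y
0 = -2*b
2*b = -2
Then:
No Solution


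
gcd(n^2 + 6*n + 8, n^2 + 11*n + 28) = n + 4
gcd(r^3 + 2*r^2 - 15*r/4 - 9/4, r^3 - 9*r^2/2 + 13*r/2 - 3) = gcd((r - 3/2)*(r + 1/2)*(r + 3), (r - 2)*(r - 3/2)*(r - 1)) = r - 3/2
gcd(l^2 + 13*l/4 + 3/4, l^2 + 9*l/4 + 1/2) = l + 1/4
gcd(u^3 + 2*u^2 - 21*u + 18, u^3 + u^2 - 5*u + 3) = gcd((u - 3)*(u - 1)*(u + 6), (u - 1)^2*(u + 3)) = u - 1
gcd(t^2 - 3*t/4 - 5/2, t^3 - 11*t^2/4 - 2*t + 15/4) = t + 5/4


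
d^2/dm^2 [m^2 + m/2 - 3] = 2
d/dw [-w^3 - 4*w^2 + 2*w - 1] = -3*w^2 - 8*w + 2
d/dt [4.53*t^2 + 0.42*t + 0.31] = 9.06*t + 0.42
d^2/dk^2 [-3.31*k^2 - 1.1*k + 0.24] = -6.62000000000000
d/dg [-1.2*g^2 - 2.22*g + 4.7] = -2.4*g - 2.22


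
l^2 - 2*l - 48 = (l - 8)*(l + 6)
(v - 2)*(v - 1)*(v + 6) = v^3 + 3*v^2 - 16*v + 12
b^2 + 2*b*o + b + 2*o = (b + 1)*(b + 2*o)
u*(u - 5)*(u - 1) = u^3 - 6*u^2 + 5*u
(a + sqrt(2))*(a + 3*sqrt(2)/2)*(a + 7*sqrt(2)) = a^3 + 19*sqrt(2)*a^2/2 + 38*a + 21*sqrt(2)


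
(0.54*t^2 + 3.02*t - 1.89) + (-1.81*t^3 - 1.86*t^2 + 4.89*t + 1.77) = -1.81*t^3 - 1.32*t^2 + 7.91*t - 0.12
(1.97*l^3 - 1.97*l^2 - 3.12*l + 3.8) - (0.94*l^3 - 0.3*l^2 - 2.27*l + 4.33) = 1.03*l^3 - 1.67*l^2 - 0.85*l - 0.53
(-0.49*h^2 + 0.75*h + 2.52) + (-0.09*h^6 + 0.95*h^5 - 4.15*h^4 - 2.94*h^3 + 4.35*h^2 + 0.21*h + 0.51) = -0.09*h^6 + 0.95*h^5 - 4.15*h^4 - 2.94*h^3 + 3.86*h^2 + 0.96*h + 3.03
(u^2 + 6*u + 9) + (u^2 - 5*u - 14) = 2*u^2 + u - 5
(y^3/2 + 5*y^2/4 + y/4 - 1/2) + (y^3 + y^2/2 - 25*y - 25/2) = 3*y^3/2 + 7*y^2/4 - 99*y/4 - 13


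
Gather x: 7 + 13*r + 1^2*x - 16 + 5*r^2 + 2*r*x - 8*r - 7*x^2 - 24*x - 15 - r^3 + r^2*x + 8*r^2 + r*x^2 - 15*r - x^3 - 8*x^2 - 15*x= -r^3 + 13*r^2 - 10*r - x^3 + x^2*(r - 15) + x*(r^2 + 2*r - 38) - 24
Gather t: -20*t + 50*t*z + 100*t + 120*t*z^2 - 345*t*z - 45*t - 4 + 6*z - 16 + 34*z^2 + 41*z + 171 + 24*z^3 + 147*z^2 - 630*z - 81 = t*(120*z^2 - 295*z + 35) + 24*z^3 + 181*z^2 - 583*z + 70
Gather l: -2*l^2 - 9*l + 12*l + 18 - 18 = -2*l^2 + 3*l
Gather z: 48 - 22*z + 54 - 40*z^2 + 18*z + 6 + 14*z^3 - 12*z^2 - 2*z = 14*z^3 - 52*z^2 - 6*z + 108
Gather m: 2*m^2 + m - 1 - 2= 2*m^2 + m - 3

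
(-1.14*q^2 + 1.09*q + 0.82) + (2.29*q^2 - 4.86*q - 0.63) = 1.15*q^2 - 3.77*q + 0.19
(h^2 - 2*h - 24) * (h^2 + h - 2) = h^4 - h^3 - 28*h^2 - 20*h + 48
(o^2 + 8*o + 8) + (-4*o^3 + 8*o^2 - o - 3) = -4*o^3 + 9*o^2 + 7*o + 5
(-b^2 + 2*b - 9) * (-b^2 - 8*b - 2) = b^4 + 6*b^3 - 5*b^2 + 68*b + 18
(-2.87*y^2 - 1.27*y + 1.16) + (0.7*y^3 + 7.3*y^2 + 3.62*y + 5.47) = 0.7*y^3 + 4.43*y^2 + 2.35*y + 6.63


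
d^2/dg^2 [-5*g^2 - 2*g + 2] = -10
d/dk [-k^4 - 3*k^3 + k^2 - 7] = k*(-4*k^2 - 9*k + 2)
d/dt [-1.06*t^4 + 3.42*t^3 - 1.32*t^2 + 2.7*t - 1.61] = -4.24*t^3 + 10.26*t^2 - 2.64*t + 2.7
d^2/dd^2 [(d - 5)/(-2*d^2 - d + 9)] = 2*(-(d - 5)*(4*d + 1)^2 + 3*(2*d - 3)*(2*d^2 + d - 9))/(2*d^2 + d - 9)^3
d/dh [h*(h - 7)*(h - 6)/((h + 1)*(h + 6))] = (h^4 + 14*h^3 - 115*h^2 - 156*h + 252)/(h^4 + 14*h^3 + 61*h^2 + 84*h + 36)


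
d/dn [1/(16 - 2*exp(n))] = exp(n)/(2*(exp(n) - 8)^2)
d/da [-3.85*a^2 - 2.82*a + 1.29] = -7.7*a - 2.82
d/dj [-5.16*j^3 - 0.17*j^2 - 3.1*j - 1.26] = -15.48*j^2 - 0.34*j - 3.1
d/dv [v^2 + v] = 2*v + 1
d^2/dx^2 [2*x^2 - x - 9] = 4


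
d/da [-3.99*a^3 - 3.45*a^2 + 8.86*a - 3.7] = -11.97*a^2 - 6.9*a + 8.86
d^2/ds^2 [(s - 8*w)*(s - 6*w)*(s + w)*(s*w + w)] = 2*w*(6*s^2 - 39*s*w + 3*s + 34*w^2 - 13*w)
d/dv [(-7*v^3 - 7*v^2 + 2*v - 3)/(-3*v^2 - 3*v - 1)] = (21*v^4 + 42*v^3 + 48*v^2 - 4*v - 11)/(9*v^4 + 18*v^3 + 15*v^2 + 6*v + 1)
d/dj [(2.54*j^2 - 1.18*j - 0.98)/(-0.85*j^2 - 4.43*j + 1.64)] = (-12.2552*j^2 + 6.6652*j - 6.2766)/(0.7225*j^4 + 7.531*j^3 + 16.8369*j^2 - 14.5304*j + 2.6896)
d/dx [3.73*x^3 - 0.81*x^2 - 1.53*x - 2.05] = 11.19*x^2 - 1.62*x - 1.53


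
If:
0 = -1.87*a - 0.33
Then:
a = -0.18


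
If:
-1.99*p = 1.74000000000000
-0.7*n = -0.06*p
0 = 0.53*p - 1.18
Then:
No Solution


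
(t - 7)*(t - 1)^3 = t^4 - 10*t^3 + 24*t^2 - 22*t + 7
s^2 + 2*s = s*(s + 2)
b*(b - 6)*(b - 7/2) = b^3 - 19*b^2/2 + 21*b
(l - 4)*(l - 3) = l^2 - 7*l + 12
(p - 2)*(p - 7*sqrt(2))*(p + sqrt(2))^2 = p^4 - 5*sqrt(2)*p^3 - 2*p^3 - 26*p^2 + 10*sqrt(2)*p^2 - 14*sqrt(2)*p + 52*p + 28*sqrt(2)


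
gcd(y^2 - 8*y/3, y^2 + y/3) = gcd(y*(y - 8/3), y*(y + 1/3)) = y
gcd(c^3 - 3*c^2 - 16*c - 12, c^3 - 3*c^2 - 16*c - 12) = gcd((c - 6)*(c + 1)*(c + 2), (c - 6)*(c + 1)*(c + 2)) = c^3 - 3*c^2 - 16*c - 12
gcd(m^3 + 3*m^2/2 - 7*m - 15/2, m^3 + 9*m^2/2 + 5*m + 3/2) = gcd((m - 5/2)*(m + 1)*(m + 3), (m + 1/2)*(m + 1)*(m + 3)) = m^2 + 4*m + 3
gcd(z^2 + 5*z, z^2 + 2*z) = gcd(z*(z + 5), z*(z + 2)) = z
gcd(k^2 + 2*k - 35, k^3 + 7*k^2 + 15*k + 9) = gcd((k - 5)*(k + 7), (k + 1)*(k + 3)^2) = 1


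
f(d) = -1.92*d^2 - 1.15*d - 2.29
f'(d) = -3.84*d - 1.15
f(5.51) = -66.92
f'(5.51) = -22.31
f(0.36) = -2.95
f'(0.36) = -2.53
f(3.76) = -33.76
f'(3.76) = -15.59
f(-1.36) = -4.28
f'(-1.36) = 4.07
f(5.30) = -62.32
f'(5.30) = -21.50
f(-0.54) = -2.23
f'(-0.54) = 0.92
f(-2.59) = -12.19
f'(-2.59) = 8.80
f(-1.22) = -3.74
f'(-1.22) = 3.53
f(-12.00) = -264.97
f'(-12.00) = 44.93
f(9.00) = -168.16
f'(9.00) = -35.71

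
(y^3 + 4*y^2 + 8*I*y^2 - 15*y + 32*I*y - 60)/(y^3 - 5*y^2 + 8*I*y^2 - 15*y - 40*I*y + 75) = (y + 4)/(y - 5)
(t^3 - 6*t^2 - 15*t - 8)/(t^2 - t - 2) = (t^2 - 7*t - 8)/(t - 2)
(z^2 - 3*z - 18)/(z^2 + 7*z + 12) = (z - 6)/(z + 4)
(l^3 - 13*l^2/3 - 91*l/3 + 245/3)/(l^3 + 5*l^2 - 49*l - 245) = (l - 7/3)/(l + 7)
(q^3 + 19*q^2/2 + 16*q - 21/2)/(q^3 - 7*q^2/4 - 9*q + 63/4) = 2*(2*q^2 + 13*q - 7)/(4*q^2 - 19*q + 21)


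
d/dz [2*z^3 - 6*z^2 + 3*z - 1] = 6*z^2 - 12*z + 3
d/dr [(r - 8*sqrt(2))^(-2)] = -2/(r - 8*sqrt(2))^3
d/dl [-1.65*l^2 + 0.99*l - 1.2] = 0.99 - 3.3*l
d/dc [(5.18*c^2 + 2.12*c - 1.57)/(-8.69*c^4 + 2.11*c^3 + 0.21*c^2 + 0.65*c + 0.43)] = (90.0284*c^5 + 44.3386*c^4 - 63.5196*c^3 + 12.8599*c^2 + 5.1142*c + 1.9321)/(75.5161*c^8 - 36.6718*c^7 + 0.8023*c^6 - 10.4108*c^5 - 4.6863*c^4 + 2.0876*c^3 + 0.6031*c^2 + 0.559*c + 0.1849)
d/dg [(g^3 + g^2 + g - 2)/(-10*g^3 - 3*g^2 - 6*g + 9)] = (7*g^4 + 8*g^3 - 36*g^2 + 6*g - 3)/(100*g^6 + 60*g^5 + 129*g^4 - 144*g^3 - 18*g^2 - 108*g + 81)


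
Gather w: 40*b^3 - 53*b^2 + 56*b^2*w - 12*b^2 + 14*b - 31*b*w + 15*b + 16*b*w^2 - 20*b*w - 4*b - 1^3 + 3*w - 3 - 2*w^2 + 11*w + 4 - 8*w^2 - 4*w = 40*b^3 - 65*b^2 + 25*b + w^2*(16*b - 10) + w*(56*b^2 - 51*b + 10)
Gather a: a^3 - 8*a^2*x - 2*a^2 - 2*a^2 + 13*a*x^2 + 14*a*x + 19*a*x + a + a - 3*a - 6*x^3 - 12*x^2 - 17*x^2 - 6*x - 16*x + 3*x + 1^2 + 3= a^3 + a^2*(-8*x - 4) + a*(13*x^2 + 33*x - 1) - 6*x^3 - 29*x^2 - 19*x + 4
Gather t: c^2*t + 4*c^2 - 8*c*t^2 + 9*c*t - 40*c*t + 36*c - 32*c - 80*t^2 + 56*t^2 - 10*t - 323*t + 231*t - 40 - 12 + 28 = 4*c^2 + 4*c + t^2*(-8*c - 24) + t*(c^2 - 31*c - 102) - 24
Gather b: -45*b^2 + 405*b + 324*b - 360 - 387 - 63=-45*b^2 + 729*b - 810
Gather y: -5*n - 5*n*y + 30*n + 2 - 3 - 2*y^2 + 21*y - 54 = 25*n - 2*y^2 + y*(21 - 5*n) - 55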